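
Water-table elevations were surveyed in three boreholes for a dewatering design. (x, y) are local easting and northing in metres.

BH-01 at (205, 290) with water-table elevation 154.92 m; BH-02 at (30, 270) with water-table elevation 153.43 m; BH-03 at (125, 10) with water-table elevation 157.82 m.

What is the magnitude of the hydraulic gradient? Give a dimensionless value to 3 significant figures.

With h = a·x + b·y + c and BH-01 as origin, the differences give:
  (-175)·a + (-20)·b = -1.49
  (-80)·a + (-280)·b = +2.90
Eliminate b (×(-280) and ×(-20), subtract): 47400·a = 475.200 → a = ∂h/∂x = +0.01003
Back-substitute: b = ∂h/∂y = -0.01322.
|∇h| = √(0.01003² + -0.01322²) = 0.01659

0.0166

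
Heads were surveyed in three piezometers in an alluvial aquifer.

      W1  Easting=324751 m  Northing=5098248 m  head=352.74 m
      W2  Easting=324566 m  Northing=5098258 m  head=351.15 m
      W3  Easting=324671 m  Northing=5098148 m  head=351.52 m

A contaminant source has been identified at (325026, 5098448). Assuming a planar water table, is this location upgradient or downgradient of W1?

Three-point gradient (reference W1): Δ to W2 = (-185, 10, -1.59), Δ to W3 = (-80, -100, -1.22).
∂h/∂x = +0.008870, ∂h/∂y = +0.005104 (det = 19300).
Head at (325026, 5098448) = 352.74 + (+0.008870)·(275) + (+0.005104)·(200) = 356.20 m.
That is higher than the 352.74 m at W1, so the point is upgradient.

upgradient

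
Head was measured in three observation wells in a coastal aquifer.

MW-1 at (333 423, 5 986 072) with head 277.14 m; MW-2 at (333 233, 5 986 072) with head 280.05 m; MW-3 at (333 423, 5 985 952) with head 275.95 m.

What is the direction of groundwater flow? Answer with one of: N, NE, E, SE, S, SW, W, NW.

∂h/∂x = (280.05 − 277.14) / (333233 − 333423) = -0.01532
∂h/∂y = (275.95 − 277.14) / (5985952 − 5986072) = +0.009917
Flow = −∇h = (+0.01532 east, -0.009917 north), which points southeast.

SE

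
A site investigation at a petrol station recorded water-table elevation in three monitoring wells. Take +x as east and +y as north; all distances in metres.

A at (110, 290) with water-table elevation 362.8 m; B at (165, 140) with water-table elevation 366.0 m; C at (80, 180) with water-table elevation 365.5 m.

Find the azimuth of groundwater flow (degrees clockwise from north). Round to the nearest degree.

012°

Taking A as reference: B−A = (55, -150, +3.2); C−A = (-30, -110, +2.7).
Solve a·Δx + b·Δy = Δh: det = 55·(-110) − (-30)·(-150) = -10550.
∂h/∂x = [(+3.2)·(-110) − (+2.7)·(-150)] / -10550 = -0.005024
∂h/∂y = [55·(+2.7) − (-30)·(+3.2)] / -10550 = -0.02318
Flow direction (−∇h) has components (+0.005024 E, +0.02318 N).
Azimuth = atan2(E, N) = atan2(+0.005024, +0.02318) = 12.2° ≈ 012°.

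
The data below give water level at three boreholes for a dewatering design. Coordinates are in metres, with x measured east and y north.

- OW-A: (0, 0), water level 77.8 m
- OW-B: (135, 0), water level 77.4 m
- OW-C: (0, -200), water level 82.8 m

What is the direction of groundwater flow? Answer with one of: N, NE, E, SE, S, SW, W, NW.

N

∂h/∂x = (77.4 − 77.8) / (135 − 0) = -0.002963
∂h/∂y = (82.8 − 77.8) / (-200 − 0) = -0.02500
Flow = −∇h = (+0.002963 east, +0.02500 north), which points north.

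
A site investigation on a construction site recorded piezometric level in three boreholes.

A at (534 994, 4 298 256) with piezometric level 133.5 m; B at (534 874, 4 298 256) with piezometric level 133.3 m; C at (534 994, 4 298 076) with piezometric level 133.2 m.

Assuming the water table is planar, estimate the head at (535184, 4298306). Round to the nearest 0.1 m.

∂h/∂x = (133.3 − 133.5) / (534874 − 534994) = +0.001667
∂h/∂y = (133.2 − 133.5) / (4298076 − 4298256) = +0.001667
h(535184, 4298306) = 133.5 + (+0.001667)·(190) + (+0.001667)·(50) = 133.5 +0.317 +0.083 = 133.900 m.

133.9 m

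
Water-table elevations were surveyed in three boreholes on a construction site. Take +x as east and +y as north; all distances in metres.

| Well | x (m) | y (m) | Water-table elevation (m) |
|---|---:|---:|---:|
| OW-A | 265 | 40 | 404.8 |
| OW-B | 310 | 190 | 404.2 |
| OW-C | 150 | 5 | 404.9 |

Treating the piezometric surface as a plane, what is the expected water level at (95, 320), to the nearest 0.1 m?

403.6 m

With h = a·x + b·y + c and OW-A as origin, the differences give:
  45·a + 150·b = -0.6
  (-115)·a + (-35)·b = +0.1
Eliminate b (×(-35) and ×150, subtract): 15675·a = 6.00 → a = ∂h/∂x = +0.0003828
Back-substitute: b = ∂h/∂y = -0.004115.
h(95, 320) = 404.8 + (+0.0003828)·(-170) + (-0.004115)·(280) = 404.8 -0.065 -1.152 = 403.583 m.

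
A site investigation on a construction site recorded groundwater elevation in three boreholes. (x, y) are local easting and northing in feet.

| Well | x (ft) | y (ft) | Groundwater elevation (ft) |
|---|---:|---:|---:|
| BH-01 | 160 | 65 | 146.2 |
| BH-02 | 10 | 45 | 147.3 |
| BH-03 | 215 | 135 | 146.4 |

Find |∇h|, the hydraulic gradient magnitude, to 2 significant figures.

Three-point gradient (reference BH-01): Δ to BH-02 = (-150, -20, +1.1), Δ to BH-03 = (55, 70, +0.2).
∂h/∂x = -0.008617, ∂h/∂y = +0.009628 (det = -9400).
|∇h| = √(-0.008617² + 0.009628²) = 0.01292

0.013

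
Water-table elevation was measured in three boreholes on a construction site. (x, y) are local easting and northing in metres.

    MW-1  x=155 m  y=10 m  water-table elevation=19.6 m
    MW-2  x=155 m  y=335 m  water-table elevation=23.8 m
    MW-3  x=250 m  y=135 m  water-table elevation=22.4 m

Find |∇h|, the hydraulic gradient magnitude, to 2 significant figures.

With h = a·x + b·y + c and MW-1 as origin, the differences give:
  0·a + 325·b = +4.2
  95·a + 125·b = +2.8
Eliminate b (×125 and ×325, subtract): -30875·a = -385.00 → a = ∂h/∂x = +0.01247
Back-substitute: b = ∂h/∂y = +0.01292.
|∇h| = √(0.01247² + 0.01292²) = 0.01796

0.018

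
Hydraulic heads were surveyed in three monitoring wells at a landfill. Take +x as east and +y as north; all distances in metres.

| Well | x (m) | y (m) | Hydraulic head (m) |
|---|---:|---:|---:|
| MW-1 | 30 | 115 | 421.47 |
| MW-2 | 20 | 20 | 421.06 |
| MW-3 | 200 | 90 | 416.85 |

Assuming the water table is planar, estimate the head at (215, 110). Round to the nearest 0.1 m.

416.6 m

Differences from MW-1: to MW-2 (Δx, Δy, Δh) = (-10, -95, -0.41); to MW-3 = (170, -25, -4.62).
Determinant of the coordinate differences = (-10)·(-25) − 170·(-95) = 16400.
∂h/∂x = [(-0.41)·(-25) − (-4.62)·(-95)] / 16400 = -0.02614
∂h/∂y = [(-10)·(-4.62) − 170·(-0.41)] / 16400 = +0.007067
h(215, 110) = 421.47 + (-0.02614)·(185) + (+0.007067)·(-5) = 421.47 -4.835 -0.035 = 416.599 m.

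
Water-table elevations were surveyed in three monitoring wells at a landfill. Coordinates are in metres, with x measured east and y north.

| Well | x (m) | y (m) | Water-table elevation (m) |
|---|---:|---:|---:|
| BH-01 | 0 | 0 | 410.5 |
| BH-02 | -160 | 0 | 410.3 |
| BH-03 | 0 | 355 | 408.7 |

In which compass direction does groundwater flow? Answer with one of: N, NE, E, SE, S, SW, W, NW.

∂h/∂x = (410.3 − 410.5) / (-160 − 0) = +0.001250
∂h/∂y = (408.7 − 410.5) / (355 − 0) = -0.005070
Flow = −∇h = (-0.001250 east, +0.005070 north), which points north.

N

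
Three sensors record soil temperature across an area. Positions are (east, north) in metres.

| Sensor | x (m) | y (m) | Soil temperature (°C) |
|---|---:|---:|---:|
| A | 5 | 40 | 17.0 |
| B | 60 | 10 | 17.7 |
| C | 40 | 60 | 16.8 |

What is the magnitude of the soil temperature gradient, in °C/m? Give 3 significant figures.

0.0169 °C/m

With T = a·x + b·y + c and A as origin, the differences give:
  55·a + (-30)·b = +0.7
  35·a + 20·b = -0.2
Eliminate b (×20 and ×(-30), subtract): 2150·a = 8.00 → a = ∂T/∂x = +0.003721
Back-substitute: b = ∂T/∂y = -0.01651.
|∇f| = √(0.003721² + -0.01651²) = 0.01692 °C/m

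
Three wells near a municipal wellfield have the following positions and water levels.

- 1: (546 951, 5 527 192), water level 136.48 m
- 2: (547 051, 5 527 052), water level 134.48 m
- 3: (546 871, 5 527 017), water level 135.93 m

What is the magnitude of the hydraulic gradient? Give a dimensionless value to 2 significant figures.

0.012

Differences from 1: to 2 (Δx, Δy, Δh) = (100, -140, -2.00); to 3 = (-80, -175, -0.55).
Solve a·Δx + b·Δy = Δh: det = 100·(-175) − (-80)·(-140) = -28700.
∂h/∂x = [(-2.00)·(-175) − (-0.55)·(-140)] / -28700 = -0.009512
∂h/∂y = [100·(-0.55) − (-80)·(-2.00)] / -28700 = +0.007491
|∇h| = √(-0.009512² + 0.007491²) = 0.01211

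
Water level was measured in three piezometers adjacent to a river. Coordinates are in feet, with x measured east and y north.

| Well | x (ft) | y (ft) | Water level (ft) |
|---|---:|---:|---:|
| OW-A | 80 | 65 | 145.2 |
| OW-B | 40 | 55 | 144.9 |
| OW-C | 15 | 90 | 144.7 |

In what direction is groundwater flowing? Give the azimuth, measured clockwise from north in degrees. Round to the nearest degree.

Differences from OW-A: to OW-B (Δx, Δy, Δh) = (-40, -10, -0.3); to OW-C = (-65, 25, -0.5).
Solve a·Δx + b·Δy = Δh: det = (-40)·25 − (-65)·(-10) = -1650.
∂h/∂x = [(-0.3)·25 − (-0.5)·(-10)] / -1650 = +0.007576
∂h/∂y = [(-40)·(-0.5) − (-65)·(-0.3)] / -1650 = -0.0003030
Flow direction (−∇h) has components (-0.007576 E, +0.0003030 N).
Azimuth = atan2(E, N) = atan2(-0.007576, +0.0003030) = 272.3° ≈ 272°.

272°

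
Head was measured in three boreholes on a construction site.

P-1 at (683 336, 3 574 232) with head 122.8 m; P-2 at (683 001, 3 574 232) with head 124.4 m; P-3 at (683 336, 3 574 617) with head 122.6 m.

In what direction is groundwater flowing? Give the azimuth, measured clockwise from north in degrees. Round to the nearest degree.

∂h/∂x = (124.4 − 122.8) / (683001 − 683336) = -0.004776
∂h/∂y = (122.6 − 122.8) / (3574617 − 3574232) = -0.0005195
Flow direction (−∇h) has components (+0.004776 E, +0.0005195 N).
Azimuth = atan2(E, N) = atan2(+0.004776, +0.0005195) = 83.8° ≈ 084°.

084°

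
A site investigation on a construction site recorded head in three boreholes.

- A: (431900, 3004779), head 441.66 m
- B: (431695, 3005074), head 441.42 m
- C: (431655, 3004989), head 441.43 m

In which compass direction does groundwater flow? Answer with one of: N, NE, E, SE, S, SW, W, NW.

Differences from A: to B (Δx, Δy, Δh) = (-205, 295, -0.24); to C = (-245, 210, -0.23).
Determinant of the coordinate differences = (-205)·210 − (-245)·295 = 29225.
∂h/∂x = [(-0.24)·210 − (-0.23)·295] / 29225 = +0.0005971
∂h/∂y = [(-205)·(-0.23) − (-245)·(-0.24)] / 29225 = -0.0003986
Flow = −∇h = (-0.0005971 east, +0.0003986 north), which points northwest.

NW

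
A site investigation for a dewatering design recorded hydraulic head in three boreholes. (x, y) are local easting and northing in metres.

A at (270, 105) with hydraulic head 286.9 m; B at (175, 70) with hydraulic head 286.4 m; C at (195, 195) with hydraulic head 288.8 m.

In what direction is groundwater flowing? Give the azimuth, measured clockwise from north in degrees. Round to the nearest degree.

With h = a·x + b·y + c and A as origin, the differences give:
  (-95)·a + (-35)·b = -0.5
  (-75)·a + 90·b = +1.9
Eliminate b (×90 and ×(-35), subtract): -11175·a = 21.50 → a = ∂h/∂x = -0.001924
Back-substitute: b = ∂h/∂y = +0.01951.
Flow direction (−∇h) has components (+0.001924 E, -0.01951 N).
Azimuth = atan2(E, N) = atan2(+0.001924, -0.01951) = 174.4° ≈ 174°.

174°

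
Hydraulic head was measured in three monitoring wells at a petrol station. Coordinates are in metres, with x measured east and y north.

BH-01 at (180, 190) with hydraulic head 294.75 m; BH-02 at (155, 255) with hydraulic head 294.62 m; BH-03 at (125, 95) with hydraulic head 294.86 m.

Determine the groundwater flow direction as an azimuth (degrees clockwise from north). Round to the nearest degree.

Taking BH-01 as reference: BH-02−BH-01 = (-25, 65, -0.13); BH-03−BH-01 = (-55, -95, +0.11).
Solve a·Δx + b·Δy = Δh: det = (-25)·(-95) − (-55)·65 = 5950.
∂h/∂x = [(-0.13)·(-95) − (+0.11)·65] / 5950 = +0.0008739
∂h/∂y = [(-25)·(+0.11) − (-55)·(-0.13)] / 5950 = -0.001664
Flow direction (−∇h) has components (-0.0008739 E, +0.001664 N).
Azimuth = atan2(E, N) = atan2(-0.0008739, +0.001664) = 332.3° ≈ 332°.

332°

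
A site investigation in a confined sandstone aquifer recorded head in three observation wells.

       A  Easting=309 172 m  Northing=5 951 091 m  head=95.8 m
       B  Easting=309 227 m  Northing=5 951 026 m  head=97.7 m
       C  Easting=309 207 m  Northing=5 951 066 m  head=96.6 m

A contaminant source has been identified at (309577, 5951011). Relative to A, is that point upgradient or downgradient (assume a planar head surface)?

upgradient

Differences from A: to B (Δx, Δy, Δh) = (55, -65, +1.9); to C = (35, -25, +0.8).
Determinant of the coordinate differences = 55·(-25) − 35·(-65) = 900.
∂h/∂x = [(+1.9)·(-25) − (+0.8)·(-65)] / 900 = +0.005000
∂h/∂y = [55·(+0.8) − 35·(+1.9)] / 900 = -0.02500
Head at (309577, 5951011) = 95.8 + (+0.005000)·(405) + (-0.02500)·(-80) = 99.83 m.
That is higher than the 95.8 m at A, so the point is upgradient.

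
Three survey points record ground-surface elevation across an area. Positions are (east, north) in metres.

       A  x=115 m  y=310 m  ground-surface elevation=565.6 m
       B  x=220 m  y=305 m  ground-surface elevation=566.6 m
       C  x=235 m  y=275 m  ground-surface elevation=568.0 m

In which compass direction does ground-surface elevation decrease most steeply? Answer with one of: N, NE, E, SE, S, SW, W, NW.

With z = a·x + b·y + c and A as origin, the differences give:
  105·a + (-5)·b = +1.0
  120·a + (-35)·b = +2.4
Eliminate b (×(-35) and ×(-5), subtract): -3075·a = -23.00 → a = ∂z/∂x = +0.007480
Back-substitute: b = ∂z/∂y = -0.04293.
Steepest decrease is along −∇f = (-0.007480 E, +0.04293 N) → north.

N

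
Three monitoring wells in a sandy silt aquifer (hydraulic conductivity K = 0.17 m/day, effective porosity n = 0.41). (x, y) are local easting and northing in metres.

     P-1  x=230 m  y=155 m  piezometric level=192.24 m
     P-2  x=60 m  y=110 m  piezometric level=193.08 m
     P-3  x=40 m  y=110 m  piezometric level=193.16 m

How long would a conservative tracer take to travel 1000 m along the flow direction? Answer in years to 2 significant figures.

1200 years

With h = a·x + b·y + c and P-1 as origin, the differences give:
  (-170)·a + (-45)·b = +0.84
  (-190)·a + (-45)·b = +0.92
Eliminate b (×(-45) and ×(-45), subtract): -900·a = 3.600 → a = ∂h/∂x = -0.004000
Back-substitute: b = ∂h/∂y = -0.003556.
|∇h| = √(-0.004000² + -0.003556²) = 0.005352
Seepage velocity v = K·i/n = 0.17 × 0.005352 / 0.41 = 0.002219 m/day.
t = 1000 / 0.002219 = 4.507e+05 days = 1.23e+03 years.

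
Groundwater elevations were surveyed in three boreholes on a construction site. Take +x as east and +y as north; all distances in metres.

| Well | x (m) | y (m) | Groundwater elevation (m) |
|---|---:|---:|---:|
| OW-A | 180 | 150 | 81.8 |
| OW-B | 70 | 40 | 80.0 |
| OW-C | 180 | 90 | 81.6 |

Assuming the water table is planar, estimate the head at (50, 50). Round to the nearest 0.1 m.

79.8 m

With h = a·x + b·y + c and OW-A as origin, the differences give:
  (-110)·a + (-110)·b = -1.8
  0·a + (-60)·b = -0.2
Eliminate b (×(-60) and ×(-110), subtract): 6600·a = 86.00 → a = ∂h/∂x = +0.01303
Back-substitute: b = ∂h/∂y = +0.003333.
h(50, 50) = 81.8 + (+0.01303)·(-130) + (+0.003333)·(-100) = 81.8 -1.694 -0.333 = 79.773 m.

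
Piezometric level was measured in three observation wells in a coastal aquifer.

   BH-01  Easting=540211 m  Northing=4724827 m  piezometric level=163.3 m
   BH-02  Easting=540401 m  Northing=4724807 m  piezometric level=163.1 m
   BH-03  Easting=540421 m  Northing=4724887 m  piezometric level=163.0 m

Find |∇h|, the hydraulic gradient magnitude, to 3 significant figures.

Taking BH-01 as reference: BH-02−BH-01 = (190, -20, -0.2); BH-03−BH-01 = (210, 60, -0.3).
Solve a·Δx + b·Δy = Δh: det = 190·60 − 210·(-20) = 15600.
∂h/∂x = [(-0.2)·60 − (-0.3)·(-20)] / 15600 = -0.001154
∂h/∂y = [190·(-0.3) − 210·(-0.2)] / 15600 = -0.0009615
|∇h| = √(-0.001154² + -0.0009615²) = 0.001502

0.00150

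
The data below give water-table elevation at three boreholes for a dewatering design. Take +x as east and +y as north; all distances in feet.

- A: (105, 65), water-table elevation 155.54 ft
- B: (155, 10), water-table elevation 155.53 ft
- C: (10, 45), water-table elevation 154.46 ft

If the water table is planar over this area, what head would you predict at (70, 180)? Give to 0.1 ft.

156.2 ft

Differences from A: to B (Δx, Δy, Δh) = (50, -55, -0.01); to C = (-95, -20, -1.08).
Determinant of the coordinate differences = 50·(-20) − (-95)·(-55) = -6225.
∂h/∂x = [(-0.01)·(-20) − (-1.08)·(-55)] / -6225 = +0.009510
∂h/∂y = [50·(-1.08) − (-95)·(-0.01)] / -6225 = +0.008827
h(70, 180) = 155.54 + (+0.009510)·(-35) + (+0.008827)·(115) = 155.54 -0.333 +1.015 = 156.222 ft.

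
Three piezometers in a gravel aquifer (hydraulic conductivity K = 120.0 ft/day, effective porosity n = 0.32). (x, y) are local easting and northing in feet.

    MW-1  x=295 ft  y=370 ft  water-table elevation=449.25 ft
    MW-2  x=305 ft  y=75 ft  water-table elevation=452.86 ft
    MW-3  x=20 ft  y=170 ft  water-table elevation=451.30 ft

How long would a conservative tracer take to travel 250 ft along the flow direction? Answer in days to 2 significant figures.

54 days

Differences from MW-1: to MW-2 (Δx, Δy, Δh) = (10, -295, +3.61); to MW-3 = (-275, -200, +2.05).
Solve a·Δx + b·Δy = Δh: det = 10·(-200) − (-275)·(-295) = -83125.
∂h/∂x = [(+3.61)·(-200) − (+2.05)·(-295)] / -83125 = +0.001411
∂h/∂y = [10·(+2.05) − (-275)·(+3.61)] / -83125 = -0.01219
|∇h| = √(0.001411² + -0.01219²) = 0.01227
Seepage velocity v = K·i/n = 120.0 × 0.01227 / 0.32 = 4.601 ft/day.
t = 250 / 4.601 = 54.34 days.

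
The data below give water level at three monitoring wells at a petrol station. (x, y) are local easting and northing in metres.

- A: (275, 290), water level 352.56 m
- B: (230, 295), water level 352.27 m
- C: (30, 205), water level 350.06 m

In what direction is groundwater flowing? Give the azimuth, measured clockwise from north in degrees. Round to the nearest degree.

Differences from A: to B (Δx, Δy, Δh) = (-45, 5, -0.29); to C = (-245, -85, -2.50).
Solve a·Δx + b·Δy = Δh: det = (-45)·(-85) − (-245)·5 = 5050.
∂h/∂x = [(-0.29)·(-85) − (-2.50)·5] / 5050 = +0.007356
∂h/∂y = [(-45)·(-2.50) − (-245)·(-0.29)] / 5050 = +0.008208
Flow direction (−∇h) has components (-0.007356 E, -0.008208 N).
Azimuth = atan2(E, N) = atan2(-0.007356, -0.008208) = 221.9° ≈ 222°.

222°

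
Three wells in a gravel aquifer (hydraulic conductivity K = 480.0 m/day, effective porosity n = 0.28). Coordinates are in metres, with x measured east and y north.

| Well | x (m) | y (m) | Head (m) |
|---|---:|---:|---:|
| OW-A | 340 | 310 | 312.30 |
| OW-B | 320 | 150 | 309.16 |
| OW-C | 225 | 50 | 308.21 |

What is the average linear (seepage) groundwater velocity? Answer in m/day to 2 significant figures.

42 m/day

Differences from OW-A: to OW-B (Δx, Δy, Δh) = (-20, -160, -3.14); to OW-C = (-115, -260, -4.09).
Solve a·Δx + b·Δy = Δh: det = (-20)·(-260) − (-115)·(-160) = -13200.
∂h/∂x = [(-3.14)·(-260) − (-4.09)·(-160)] / -13200 = -0.01227
∂h/∂y = [(-20)·(-4.09) − (-115)·(-3.14)] / -13200 = +0.02116
|∇h| = √(-0.01227² + 0.02116²) = 0.02446
Seepage velocity v = K·i/n = 480.0 × 0.02446 / 0.28 = 41.93 m/day.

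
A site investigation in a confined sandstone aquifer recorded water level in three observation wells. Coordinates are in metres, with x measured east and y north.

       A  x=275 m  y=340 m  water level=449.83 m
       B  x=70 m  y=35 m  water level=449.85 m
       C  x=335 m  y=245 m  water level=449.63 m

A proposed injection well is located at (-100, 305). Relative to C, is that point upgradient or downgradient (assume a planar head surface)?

With h = a·x + b·y + c and A as origin, the differences give:
  (-205)·a + (-305)·b = +0.02
  60·a + (-95)·b = -0.20
Eliminate b (×(-95) and ×(-305), subtract): 37775·a = -62.900 → a = ∂h/∂x = -0.001665
Back-substitute: b = ∂h/∂y = +0.001054.
Head at (-100, 305) = 449.83 + (-0.001665)·(-375) + (+0.001054)·(-35) = 450.42 m.
That is higher than the 449.63 m at C, so the point is upgradient.

upgradient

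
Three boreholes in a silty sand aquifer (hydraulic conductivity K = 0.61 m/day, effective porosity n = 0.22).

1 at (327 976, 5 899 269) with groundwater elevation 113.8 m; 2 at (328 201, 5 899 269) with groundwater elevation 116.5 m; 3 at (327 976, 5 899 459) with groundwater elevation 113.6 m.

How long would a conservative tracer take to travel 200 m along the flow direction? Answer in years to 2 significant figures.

∂h/∂x = (116.5 − 113.8) / (328201 − 327976) = +0.01200
∂h/∂y = (113.6 − 113.8) / (5899459 − 5899269) = -0.001053
|∇h| = √(0.01200² + -0.001053²) = 0.01205
Seepage velocity v = K·i/n = 0.61 × 0.01205 / 0.22 = 0.03341 m/day.
t = 200 / 0.03341 = 5986 days = 16.4 years.

16 years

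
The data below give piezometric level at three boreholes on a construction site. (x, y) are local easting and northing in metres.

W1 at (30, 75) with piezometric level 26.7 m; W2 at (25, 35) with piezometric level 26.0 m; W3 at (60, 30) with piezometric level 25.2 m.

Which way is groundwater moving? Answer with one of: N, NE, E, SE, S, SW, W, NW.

Differences from W1: to W2 (Δx, Δy, Δh) = (-5, -40, -0.7); to W3 = (30, -45, -1.5).
Determinant of the coordinate differences = (-5)·(-45) − 30·(-40) = 1425.
∂h/∂x = [(-0.7)·(-45) − (-1.5)·(-40)] / 1425 = -0.02000
∂h/∂y = [(-5)·(-1.5) − 30·(-0.7)] / 1425 = +0.02000
Flow = −∇h = (+0.02000 east, -0.02000 north), which points southeast.

SE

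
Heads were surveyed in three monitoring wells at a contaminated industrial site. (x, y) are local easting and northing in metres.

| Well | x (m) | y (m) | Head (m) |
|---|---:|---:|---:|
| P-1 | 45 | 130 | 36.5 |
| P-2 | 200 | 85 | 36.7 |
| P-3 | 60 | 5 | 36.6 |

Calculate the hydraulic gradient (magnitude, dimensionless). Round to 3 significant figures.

Taking P-1 as reference: P-2−P-1 = (155, -45, +0.2); P-3−P-1 = (15, -125, +0.1).
Determinant of the coordinate differences = 155·(-125) − 15·(-45) = -18700.
∂h/∂x = [(+0.2)·(-125) − (+0.1)·(-45)] / -18700 = +0.001096
∂h/∂y = [155·(+0.1) − 15·(+0.2)] / -18700 = -0.0006684
|∇h| = √(0.001096² + -0.0006684²) = 0.001284

0.00128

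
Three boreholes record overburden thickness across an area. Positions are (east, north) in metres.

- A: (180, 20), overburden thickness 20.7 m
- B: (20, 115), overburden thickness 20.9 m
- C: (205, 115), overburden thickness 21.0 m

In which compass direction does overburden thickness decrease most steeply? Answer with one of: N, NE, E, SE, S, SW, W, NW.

Taking A as reference: B−A = (-160, 95, +0.2); C−A = (25, 95, +0.3).
Solve a·Δx + b·Δy = Δd: det = (-160)·95 − 25·95 = -17575.
∂d/∂x = [(+0.2)·95 − (+0.3)·95] / -17575 = +0.0005405
∂d/∂y = [(-160)·(+0.3) − 25·(+0.2)] / -17575 = +0.003016
Steepest decrease is along −∇f = (-0.0005405 E, -0.003016 N) → south.

S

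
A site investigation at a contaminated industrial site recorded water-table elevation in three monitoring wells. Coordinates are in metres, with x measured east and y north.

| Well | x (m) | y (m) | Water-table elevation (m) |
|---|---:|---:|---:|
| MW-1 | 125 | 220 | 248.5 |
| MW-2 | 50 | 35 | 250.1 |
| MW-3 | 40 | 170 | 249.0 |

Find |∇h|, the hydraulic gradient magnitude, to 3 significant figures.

0.00829

Differences from MW-1: to MW-2 (Δx, Δy, Δh) = (-75, -185, +1.6); to MW-3 = (-85, -50, +0.5).
Solve a·Δx + b·Δy = Δh: det = (-75)·(-50) − (-85)·(-185) = -11975.
∂h/∂x = [(+1.6)·(-50) − (+0.5)·(-185)] / -11975 = -0.001044
∂h/∂y = [(-75)·(+0.5) − (-85)·(+1.6)] / -11975 = -0.008225
|∇h| = √(-0.001044² + -0.008225²) = 0.008291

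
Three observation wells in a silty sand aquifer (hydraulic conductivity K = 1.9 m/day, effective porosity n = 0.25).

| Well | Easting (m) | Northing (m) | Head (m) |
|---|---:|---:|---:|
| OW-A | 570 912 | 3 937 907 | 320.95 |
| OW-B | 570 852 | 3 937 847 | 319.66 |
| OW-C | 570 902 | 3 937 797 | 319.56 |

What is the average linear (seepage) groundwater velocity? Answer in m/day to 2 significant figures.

With h = a·x + b·y + c and OW-A as origin, the differences give:
  (-60)·a + (-60)·b = -1.29
  (-10)·a + (-110)·b = -1.39
Eliminate b (×(-110) and ×(-60), subtract): 6000·a = 58.500 → a = ∂h/∂x = +0.009750
Back-substitute: b = ∂h/∂y = +0.01175.
|∇h| = √(0.009750² + 0.01175²) = 0.01527
Seepage velocity v = K·i/n = 1.9 × 0.01527 / 0.25 = 0.1161 m/day.

0.12 m/day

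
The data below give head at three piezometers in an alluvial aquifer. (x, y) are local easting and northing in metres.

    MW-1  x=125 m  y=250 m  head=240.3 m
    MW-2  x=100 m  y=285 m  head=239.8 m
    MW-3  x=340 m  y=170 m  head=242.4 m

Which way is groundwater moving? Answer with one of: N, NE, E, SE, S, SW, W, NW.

NW

With h = a·x + b·y + c and MW-1 as origin, the differences give:
  (-25)·a + 35·b = -0.5
  215·a + (-80)·b = +2.1
Eliminate b (×(-80) and ×35, subtract): -5525·a = -33.50 → a = ∂h/∂x = +0.006063
Back-substitute: b = ∂h/∂y = -0.009955.
Flow = −∇h = (-0.006063 east, +0.009955 north), which points northwest.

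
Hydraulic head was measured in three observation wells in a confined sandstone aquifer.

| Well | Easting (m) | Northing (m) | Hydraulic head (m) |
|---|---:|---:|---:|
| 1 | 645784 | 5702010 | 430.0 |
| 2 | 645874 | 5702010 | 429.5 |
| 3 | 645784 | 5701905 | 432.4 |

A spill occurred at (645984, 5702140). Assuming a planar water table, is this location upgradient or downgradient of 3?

downgradient

∂h/∂x = (429.5 − 430.0) / (645874 − 645784) = -0.005556
∂h/∂y = (432.4 − 430.0) / (5701905 − 5702010) = -0.02286
Head at (645984, 5702140) = 430.0 + (-0.005556)·(200) + (-0.02286)·(130) = 425.92 m.
That is lower than the 432.4 m at 3, so the point is downgradient.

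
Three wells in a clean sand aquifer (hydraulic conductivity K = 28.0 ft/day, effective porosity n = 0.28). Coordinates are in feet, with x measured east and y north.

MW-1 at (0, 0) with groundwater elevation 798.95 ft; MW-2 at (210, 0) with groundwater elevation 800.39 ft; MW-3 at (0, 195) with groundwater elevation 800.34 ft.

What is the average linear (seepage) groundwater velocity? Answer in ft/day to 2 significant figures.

0.99 ft/day

∂h/∂x = (800.39 − 798.95) / (210 − 0) = +0.006857
∂h/∂y = (800.34 − 798.95) / (195 − 0) = +0.007128
|∇h| = √(0.006857² + 0.007128²) = 0.009891
Seepage velocity v = K·i/n = 28.0 × 0.009891 / 0.28 = 0.9891 ft/day.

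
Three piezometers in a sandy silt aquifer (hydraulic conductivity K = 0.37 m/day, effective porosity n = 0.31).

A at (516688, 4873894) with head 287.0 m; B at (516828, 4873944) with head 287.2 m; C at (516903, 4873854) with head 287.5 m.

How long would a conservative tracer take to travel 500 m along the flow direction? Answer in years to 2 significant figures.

440 years

Differences from A: to B (Δx, Δy, Δh) = (140, 50, +0.2); to C = (215, -40, +0.5).
Determinant of the coordinate differences = 140·(-40) − 215·50 = -16350.
∂h/∂x = [(+0.2)·(-40) − (+0.5)·50] / -16350 = +0.002018
∂h/∂y = [140·(+0.5) − 215·(+0.2)] / -16350 = -0.001651
|∇h| = √(0.002018² + -0.001651²) = 0.002607
Seepage velocity v = K·i/n = 0.37 × 0.002607 / 0.31 = 0.003112 m/day.
t = 500 / 0.003112 = 1.607e+05 days = 440 years.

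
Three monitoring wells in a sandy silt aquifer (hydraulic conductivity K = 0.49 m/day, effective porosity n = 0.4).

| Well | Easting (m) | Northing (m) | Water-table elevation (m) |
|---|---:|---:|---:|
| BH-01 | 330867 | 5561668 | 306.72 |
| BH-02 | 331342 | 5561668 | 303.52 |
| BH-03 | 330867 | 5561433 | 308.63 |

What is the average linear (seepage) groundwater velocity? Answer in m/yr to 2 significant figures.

∂h/∂x = (303.52 − 306.72) / (331342 − 330867) = -0.006737
∂h/∂y = (308.63 − 306.72) / (5561433 − 5561668) = -0.008128
|∇h| = √(-0.006737² + -0.008128²) = 0.01056
Seepage velocity v = K·i/n = 0.49 × 0.01056 / 0.4 = 0.01294 m/day = 4.726 m/yr.

4.7 m/yr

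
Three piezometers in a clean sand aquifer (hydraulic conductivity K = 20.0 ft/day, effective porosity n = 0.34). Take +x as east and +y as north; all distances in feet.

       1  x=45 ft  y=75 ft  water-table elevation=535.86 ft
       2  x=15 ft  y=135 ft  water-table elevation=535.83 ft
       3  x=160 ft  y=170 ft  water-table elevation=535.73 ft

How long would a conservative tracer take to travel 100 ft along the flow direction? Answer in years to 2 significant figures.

With h = a·x + b·y + c and 1 as origin, the differences give:
  (-30)·a + 60·b = -0.03
  115·a + 95·b = -0.13
Eliminate b (×95 and ×60, subtract): -9750·a = 4.950 → a = ∂h/∂x = -0.0005077
Back-substitute: b = ∂h/∂y = -0.0007538.
|∇h| = √(-0.0005077² + -0.0007538²) = 0.0009088
Seepage velocity v = K·i/n = 20.0 × 0.0009088 / 0.34 = 0.05346 ft/day.
t = 100 / 0.05346 = 1871 days = 5.12 years.

5.1 years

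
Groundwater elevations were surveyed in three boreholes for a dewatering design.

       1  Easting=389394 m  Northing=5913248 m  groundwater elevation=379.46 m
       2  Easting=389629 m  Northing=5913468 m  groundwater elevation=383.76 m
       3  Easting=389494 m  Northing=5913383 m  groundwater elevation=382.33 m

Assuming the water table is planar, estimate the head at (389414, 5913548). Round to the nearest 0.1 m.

386.9 m

Three-point gradient (reference 1): Δ to 2 = (235, 220, +4.30), Δ to 3 = (100, 135, +2.87).
∂h/∂x = -0.005234, ∂h/∂y = +0.02514 (det = 9725).
h(389414, 5913548) = 379.46 + (-0.005234)·(20) + (+0.02514)·(300) = 379.46 -0.105 +7.541 = 386.896 m.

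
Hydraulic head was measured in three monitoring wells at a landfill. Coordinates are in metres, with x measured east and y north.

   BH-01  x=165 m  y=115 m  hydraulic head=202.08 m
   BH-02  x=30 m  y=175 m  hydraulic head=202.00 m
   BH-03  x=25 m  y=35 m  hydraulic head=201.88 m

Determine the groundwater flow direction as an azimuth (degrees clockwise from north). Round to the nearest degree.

With h = a·x + b·y + c and BH-01 as origin, the differences give:
  (-135)·a + 60·b = -0.08
  (-140)·a + (-80)·b = -0.20
Eliminate b (×(-80) and ×60, subtract): 19200·a = 18.400 → a = ∂h/∂x = +0.0009583
Back-substitute: b = ∂h/∂y = +0.0008229.
Flow direction (−∇h) has components (-0.0009583 E, -0.0008229 N).
Azimuth = atan2(E, N) = atan2(-0.0009583, -0.0008229) = 229.3° ≈ 229°.

229°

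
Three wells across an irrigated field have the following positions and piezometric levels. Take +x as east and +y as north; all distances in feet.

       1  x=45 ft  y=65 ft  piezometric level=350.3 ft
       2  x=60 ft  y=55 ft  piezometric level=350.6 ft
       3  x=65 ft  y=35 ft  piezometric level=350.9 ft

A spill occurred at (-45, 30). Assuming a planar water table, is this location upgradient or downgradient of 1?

downgradient

Three-point gradient (reference 1): Δ to 2 = (15, -10, +0.3), Δ to 3 = (20, -30, +0.6).
∂h/∂x = +0.01200, ∂h/∂y = -0.01200 (det = -250).
Head at (-45, 30) = 350.3 + (+0.01200)·(-90) + (-0.01200)·(-35) = 349.64 ft.
That is lower than the 350.3 ft at 1, so the point is downgradient.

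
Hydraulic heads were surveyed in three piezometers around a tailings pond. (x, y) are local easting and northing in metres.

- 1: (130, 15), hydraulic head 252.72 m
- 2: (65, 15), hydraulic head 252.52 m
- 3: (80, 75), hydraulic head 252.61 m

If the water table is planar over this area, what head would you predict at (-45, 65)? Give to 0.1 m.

Differences from 1: to 2 (Δx, Δy, Δh) = (-65, 0, -0.20); to 3 = (-50, 60, -0.11).
Solve a·Δx + b·Δy = Δh: det = (-65)·60 − (-50)·0 = -3900.
∂h/∂x = [(-0.20)·60 − (-0.11)·0] / -3900 = +0.003077
∂h/∂y = [(-65)·(-0.11) − (-50)·(-0.20)] / -3900 = +0.0007308
h(-45, 65) = 252.72 + (+0.003077)·(-175) + (+0.0007308)·(50) = 252.72 -0.538 +0.037 = 252.218 m.

252.2 m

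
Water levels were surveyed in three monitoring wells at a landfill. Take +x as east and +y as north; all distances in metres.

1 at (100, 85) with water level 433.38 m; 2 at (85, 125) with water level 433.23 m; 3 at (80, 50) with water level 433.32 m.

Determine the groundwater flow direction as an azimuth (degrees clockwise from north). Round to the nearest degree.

285°

Three-point gradient (reference 1): Δ to 2 = (-15, 40, -0.15), Δ to 3 = (-20, -35, -0.06).
∂h/∂x = +0.005774, ∂h/∂y = -0.001585 (det = 1325).
Flow direction (−∇h) has components (-0.005774 E, +0.001585 N).
Azimuth = atan2(E, N) = atan2(-0.005774, +0.001585) = 285.4° ≈ 285°.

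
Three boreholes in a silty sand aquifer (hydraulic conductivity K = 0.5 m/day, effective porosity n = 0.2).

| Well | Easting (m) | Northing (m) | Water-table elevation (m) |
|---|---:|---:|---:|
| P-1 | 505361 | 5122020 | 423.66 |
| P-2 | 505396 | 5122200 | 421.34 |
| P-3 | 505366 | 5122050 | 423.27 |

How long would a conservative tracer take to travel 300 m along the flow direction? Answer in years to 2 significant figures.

23 years

With h = a·x + b·y + c and P-1 as origin, the differences give:
  35·a + 180·b = -2.32
  5·a + 30·b = -0.39
Eliminate b (×30 and ×180, subtract): 150·a = 0.600 → a = ∂h/∂x = +0.004000
Back-substitute: b = ∂h/∂y = -0.01367.
|∇h| = √(0.004000² + -0.01367²) = 0.01424
Seepage velocity v = K·i/n = 0.5 × 0.01424 / 0.2 = 0.0356 m/day.
t = 300 / 0.0356 = 8427 days = 23.1 years.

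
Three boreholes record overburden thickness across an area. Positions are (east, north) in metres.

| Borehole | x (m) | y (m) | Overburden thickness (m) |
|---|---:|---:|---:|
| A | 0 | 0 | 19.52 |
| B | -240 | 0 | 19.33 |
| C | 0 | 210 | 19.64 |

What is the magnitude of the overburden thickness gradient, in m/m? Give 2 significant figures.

0.00098 m/m

∂d/∂x = (19.33 − 19.52) / (-240 − 0) = +0.0007917
∂d/∂y = (19.64 − 19.52) / (210 − 0) = +0.0005714
|∇f| = √(0.0007917² + 0.0005714²) = 0.0009764 m/m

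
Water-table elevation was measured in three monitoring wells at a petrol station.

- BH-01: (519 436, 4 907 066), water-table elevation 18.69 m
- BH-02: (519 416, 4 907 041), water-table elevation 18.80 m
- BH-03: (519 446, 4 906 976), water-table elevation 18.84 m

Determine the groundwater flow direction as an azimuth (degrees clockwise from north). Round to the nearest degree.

056°

With h = a·x + b·y + c and BH-01 as origin, the differences give:
  (-20)·a + (-25)·b = +0.11
  10·a + (-90)·b = +0.15
Eliminate b (×(-90) and ×(-25), subtract): 2050·a = -6.150 → a = ∂h/∂x = -0.003000
Back-substitute: b = ∂h/∂y = -0.002000.
Flow direction (−∇h) has components (+0.003000 E, +0.002000 N).
Azimuth = atan2(E, N) = atan2(+0.003000, +0.002000) = 56.3° ≈ 056°.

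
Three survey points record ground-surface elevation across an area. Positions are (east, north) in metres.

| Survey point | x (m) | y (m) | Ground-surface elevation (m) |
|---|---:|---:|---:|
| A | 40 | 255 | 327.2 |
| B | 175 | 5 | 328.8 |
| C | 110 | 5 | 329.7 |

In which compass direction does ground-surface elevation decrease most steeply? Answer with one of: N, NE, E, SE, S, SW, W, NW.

Taking A as reference: B−A = (135, -250, +1.6); C−A = (70, -250, +2.5).
Determinant of the coordinate differences = 135·(-250) − 70·(-250) = -16250.
∂z/∂x = [(+1.6)·(-250) − (+2.5)·(-250)] / -16250 = -0.01385
∂z/∂y = [135·(+2.5) − 70·(+1.6)] / -16250 = -0.01388
Steepest decrease is along −∇f = (+0.01385 E, +0.01388 N) → northeast.

NE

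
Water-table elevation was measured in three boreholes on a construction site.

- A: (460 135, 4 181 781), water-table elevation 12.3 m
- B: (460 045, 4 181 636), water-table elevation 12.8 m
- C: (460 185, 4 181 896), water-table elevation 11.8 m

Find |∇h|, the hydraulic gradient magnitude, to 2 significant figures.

0.0081

Taking A as reference: B−A = (-90, -145, +0.5); C−A = (50, 115, -0.5).
Determinant of the coordinate differences = (-90)·115 − 50·(-145) = -3100.
∂h/∂x = [(+0.5)·115 − (-0.5)·(-145)] / -3100 = +0.004839
∂h/∂y = [(-90)·(-0.5) − 50·(+0.5)] / -3100 = -0.006452
|∇h| = √(0.004839² + -0.006452²) = 0.008065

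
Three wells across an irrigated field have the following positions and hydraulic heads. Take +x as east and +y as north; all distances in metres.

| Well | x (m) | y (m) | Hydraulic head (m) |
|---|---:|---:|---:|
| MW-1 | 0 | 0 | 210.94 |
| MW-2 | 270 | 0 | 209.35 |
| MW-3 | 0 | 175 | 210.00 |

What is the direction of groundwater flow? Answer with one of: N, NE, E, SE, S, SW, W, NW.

∂h/∂x = (209.35 − 210.94) / (270 − 0) = -0.005889
∂h/∂y = (210.00 − 210.94) / (175 − 0) = -0.005371
Flow = −∇h = (+0.005889 east, +0.005371 north), which points northeast.

NE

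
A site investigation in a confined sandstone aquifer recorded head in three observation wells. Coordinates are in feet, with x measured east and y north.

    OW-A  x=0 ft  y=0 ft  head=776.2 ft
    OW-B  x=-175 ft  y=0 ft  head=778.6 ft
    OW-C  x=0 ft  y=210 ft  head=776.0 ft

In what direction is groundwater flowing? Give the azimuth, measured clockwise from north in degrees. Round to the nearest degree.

086°

∂h/∂x = (778.6 − 776.2) / (-175 − 0) = -0.01371
∂h/∂y = (776.0 − 776.2) / (210 − 0) = -0.0009524
Flow direction (−∇h) has components (+0.01371 E, +0.0009524 N).
Azimuth = atan2(E, N) = atan2(+0.01371, +0.0009524) = 86.0° ≈ 086°.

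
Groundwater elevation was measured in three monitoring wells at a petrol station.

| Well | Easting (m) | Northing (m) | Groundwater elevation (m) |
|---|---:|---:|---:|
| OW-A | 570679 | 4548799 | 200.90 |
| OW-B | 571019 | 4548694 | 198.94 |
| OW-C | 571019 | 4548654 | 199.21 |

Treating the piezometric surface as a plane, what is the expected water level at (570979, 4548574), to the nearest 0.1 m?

200.1 m

Differences from OW-A: to OW-B (Δx, Δy, Δh) = (340, -105, -1.96); to OW-C = (340, -145, -1.69).
Solve a·Δx + b·Δy = Δh: det = 340·(-145) − 340·(-105) = -13600.
∂h/∂x = [(-1.96)·(-145) − (-1.69)·(-105)] / -13600 = -0.007849
∂h/∂y = [340·(-1.69) − 340·(-1.96)] / -13600 = -0.006750
h(570979, 4548574) = 200.90 + (-0.007849)·(300) + (-0.006750)·(-225) = 200.90 -2.355 +1.519 = 200.064 m.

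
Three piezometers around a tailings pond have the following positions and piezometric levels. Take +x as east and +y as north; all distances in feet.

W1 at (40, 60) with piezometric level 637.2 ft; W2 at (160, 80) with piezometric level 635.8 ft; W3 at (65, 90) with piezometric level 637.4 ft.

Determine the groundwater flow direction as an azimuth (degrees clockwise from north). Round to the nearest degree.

Differences from W1: to W2 (Δx, Δy, Δh) = (120, 20, -1.4); to W3 = (25, 30, +0.2).
Solve a·Δx + b·Δy = Δh: det = 120·30 − 25·20 = 3100.
∂h/∂x = [(-1.4)·30 − (+0.2)·20] / 3100 = -0.01484
∂h/∂y = [120·(+0.2) − 25·(-1.4)] / 3100 = +0.01903
Flow direction (−∇h) has components (+0.01484 E, -0.01903 N).
Azimuth = atan2(E, N) = atan2(+0.01484, -0.01903) = 142.1° ≈ 142°.

142°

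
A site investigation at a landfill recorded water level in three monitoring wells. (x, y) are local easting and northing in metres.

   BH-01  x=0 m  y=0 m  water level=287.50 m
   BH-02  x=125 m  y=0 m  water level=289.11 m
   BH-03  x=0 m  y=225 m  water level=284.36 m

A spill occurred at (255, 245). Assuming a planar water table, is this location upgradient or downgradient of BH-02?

downgradient

∂h/∂x = (289.11 − 287.50) / (125 − 0) = +0.01288
∂h/∂y = (284.36 − 287.50) / (225 − 0) = -0.01396
Head at (255, 245) = 287.50 + (+0.01288)·(255) + (-0.01396)·(245) = 287.37 m.
That is lower than the 289.11 m at BH-02, so the point is downgradient.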